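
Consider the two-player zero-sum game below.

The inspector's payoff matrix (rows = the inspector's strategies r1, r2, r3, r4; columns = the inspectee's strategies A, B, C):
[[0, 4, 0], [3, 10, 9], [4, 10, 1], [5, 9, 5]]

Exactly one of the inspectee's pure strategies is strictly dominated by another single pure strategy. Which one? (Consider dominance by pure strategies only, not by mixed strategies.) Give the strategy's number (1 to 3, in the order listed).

The inspectee prefers columns that give the inspector less. Compare B with A: 0 < 4, 3 < 10, 4 < 10, 5 < 9.
So A strictly dominates B for the inspectee; B is strictly dominated.

2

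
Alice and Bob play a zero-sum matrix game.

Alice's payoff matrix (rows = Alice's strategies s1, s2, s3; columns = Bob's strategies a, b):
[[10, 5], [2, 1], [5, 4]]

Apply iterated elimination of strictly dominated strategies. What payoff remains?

Column a is strictly dominated by b for Bob (5<10, 1<2, 4<5); eliminate a.
Row s2 is strictly dominated by row s1 (5>1); eliminate s2.
Row s3 is strictly dominated by row s1 (5>4); eliminate s3.
Only (s1, b) remains, with payoff 5.

5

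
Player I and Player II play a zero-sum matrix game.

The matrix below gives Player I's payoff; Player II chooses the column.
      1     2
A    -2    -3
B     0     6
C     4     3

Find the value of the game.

Row A is strictly dominated by row C, so Player I never plays it.
The remaining 2×2 game on (B, C) × (1, 2) has no saddle point. Let Player I play B with probability p; indifference gives 4(1−p) = 6p + 3(1−p), so p = 1/7.
Similarly Player II's optimal q on 1 is 3/7, and the value is 0·(3/7) + (6)·(4/7) = 24/7.

24/7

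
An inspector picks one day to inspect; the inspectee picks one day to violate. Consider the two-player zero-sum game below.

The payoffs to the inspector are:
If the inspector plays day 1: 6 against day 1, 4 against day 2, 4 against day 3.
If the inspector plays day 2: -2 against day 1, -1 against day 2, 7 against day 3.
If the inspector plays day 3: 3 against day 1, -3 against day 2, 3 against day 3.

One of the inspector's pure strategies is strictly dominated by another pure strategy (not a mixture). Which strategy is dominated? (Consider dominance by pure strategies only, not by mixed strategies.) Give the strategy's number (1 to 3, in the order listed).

Compare day 3 with day 1: 6 > 3, 4 > -3, 4 > 3.
So day 1 strictly dominates day 3 for the inspector; day 3 is strictly dominated.

3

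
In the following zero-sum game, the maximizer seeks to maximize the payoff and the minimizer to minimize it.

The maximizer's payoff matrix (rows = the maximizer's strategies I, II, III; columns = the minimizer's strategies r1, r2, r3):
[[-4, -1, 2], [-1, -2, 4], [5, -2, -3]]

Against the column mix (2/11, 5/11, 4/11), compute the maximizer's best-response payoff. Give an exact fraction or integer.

I: (-4)·(2/11) + (-1)·(5/11) + (2)·(4/11) = -5/11.
II: (-1)·(2/11) + (-2)·(5/11) + (4)·(4/11) = 4/11.
III: (5)·(2/11) + (-2)·(5/11) + (-3)·(4/11) = -12/11.
The best pure response is II with expected payoff 4/11.

4/11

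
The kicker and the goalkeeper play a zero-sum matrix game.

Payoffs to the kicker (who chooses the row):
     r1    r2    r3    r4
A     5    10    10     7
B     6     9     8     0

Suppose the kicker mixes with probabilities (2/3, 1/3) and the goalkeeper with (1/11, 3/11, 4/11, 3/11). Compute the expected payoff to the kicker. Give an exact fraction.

Against (1/11, 3/11, 4/11, 3/11), each row's expected payoff is A: 96/11; B: 65/11.
Taking the (2/3, 1/3)-weighted average: (2/3)·(96/11) + (1/3)·(65/11) = 257/33.

257/33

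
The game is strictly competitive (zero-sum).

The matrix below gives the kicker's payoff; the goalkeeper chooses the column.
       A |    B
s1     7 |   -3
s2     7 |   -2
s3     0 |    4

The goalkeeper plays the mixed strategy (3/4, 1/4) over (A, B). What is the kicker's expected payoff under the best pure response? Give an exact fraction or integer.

s1: (7)·(3/4) + (-3)·(1/4) = 9/2.
s2: (7)·(3/4) + (-2)·(1/4) = 19/4.
s3: (0)·(3/4) + (4)·(1/4) = 1.
The best pure response is s2 with expected payoff 19/4.

19/4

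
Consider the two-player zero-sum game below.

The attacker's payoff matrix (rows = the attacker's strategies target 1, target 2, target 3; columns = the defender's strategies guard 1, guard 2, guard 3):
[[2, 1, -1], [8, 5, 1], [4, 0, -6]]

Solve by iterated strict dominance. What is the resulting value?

1

Row target 3 is strictly dominated by row target 2 (8>4, 5>0, 1>-6); eliminate target 3.
Row target 1 is strictly dominated by row target 2 (8>2, 5>1, 1>-1); eliminate target 1.
Column guard 1 is strictly dominated by guard 2 for the defender (5<8); eliminate guard 1.
Column guard 2 is strictly dominated by guard 3 for the defender (1<5); eliminate guard 2.
Only (target 2, guard 3) remains, with payoff 1.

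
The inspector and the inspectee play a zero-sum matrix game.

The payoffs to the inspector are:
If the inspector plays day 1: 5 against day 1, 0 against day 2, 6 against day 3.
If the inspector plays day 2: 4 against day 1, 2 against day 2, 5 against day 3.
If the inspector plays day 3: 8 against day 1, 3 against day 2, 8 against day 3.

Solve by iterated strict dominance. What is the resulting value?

Column day 3 is strictly dominated by day 2 for the inspectee (0<6, 2<5, 3<8); eliminate day 3.
Column day 1 is strictly dominated by day 2 for the inspectee (0<5, 2<4, 3<8); eliminate day 1.
Row day 1 is strictly dominated by row day 2 (2>0); eliminate day 1.
Row day 2 is strictly dominated by row day 3 (3>2); eliminate day 2.
Only (day 3, day 2) remains, with payoff 3.

3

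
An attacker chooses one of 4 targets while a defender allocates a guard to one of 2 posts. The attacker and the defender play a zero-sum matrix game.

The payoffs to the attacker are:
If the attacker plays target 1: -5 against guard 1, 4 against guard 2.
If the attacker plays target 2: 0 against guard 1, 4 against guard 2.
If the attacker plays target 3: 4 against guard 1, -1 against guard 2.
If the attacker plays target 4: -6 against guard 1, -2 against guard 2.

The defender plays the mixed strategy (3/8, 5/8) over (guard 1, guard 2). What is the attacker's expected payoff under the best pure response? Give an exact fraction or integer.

5/2

target 1: (-5)·(3/8) + (4)·(5/8) = 5/8.
target 2: (0)·(3/8) + (4)·(5/8) = 5/2.
target 3: (4)·(3/8) + (-1)·(5/8) = 7/8.
target 4: (-6)·(3/8) + (-2)·(5/8) = -7/2.
The best pure response is target 2 with expected payoff 5/2.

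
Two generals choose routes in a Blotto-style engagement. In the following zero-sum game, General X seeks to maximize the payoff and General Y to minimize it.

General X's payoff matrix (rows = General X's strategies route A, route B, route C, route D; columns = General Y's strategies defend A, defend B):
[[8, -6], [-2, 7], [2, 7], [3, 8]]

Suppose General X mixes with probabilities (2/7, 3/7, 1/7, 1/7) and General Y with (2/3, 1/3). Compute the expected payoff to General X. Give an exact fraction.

Against (2/3, 1/3), each row's expected payoff is route A: 10/3; route B: 1; route C: 11/3; route D: 14/3.
Taking the (2/7, 3/7, 1/7, 1/7)-weighted average: (2/7)·(10/3) + (3/7)·(1) + (1/7)·(11/3) + (1/7)·(14/3) = 18/7.

18/7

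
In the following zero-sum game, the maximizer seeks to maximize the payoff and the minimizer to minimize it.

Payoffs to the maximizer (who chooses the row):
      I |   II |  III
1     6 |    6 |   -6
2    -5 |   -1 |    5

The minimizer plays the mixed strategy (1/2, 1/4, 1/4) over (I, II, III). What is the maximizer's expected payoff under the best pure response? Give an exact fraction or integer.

1: (6)·(1/2) + (6)·(1/4) + (-6)·(1/4) = 3.
2: (-5)·(1/2) + (-1)·(1/4) + (5)·(1/4) = -3/2.
The best pure response is 1 with expected payoff 3.

3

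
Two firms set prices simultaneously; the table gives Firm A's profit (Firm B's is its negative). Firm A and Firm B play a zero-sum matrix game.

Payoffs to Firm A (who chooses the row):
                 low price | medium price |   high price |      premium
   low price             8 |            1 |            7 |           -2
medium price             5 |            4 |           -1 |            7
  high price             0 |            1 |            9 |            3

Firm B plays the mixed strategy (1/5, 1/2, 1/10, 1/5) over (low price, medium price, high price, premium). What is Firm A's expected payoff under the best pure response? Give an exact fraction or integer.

43/10

low price: (8)·(1/5) + (1)·(1/2) + (7)·(1/10) + (-2)·(1/5) = 12/5.
medium price: (5)·(1/5) + (4)·(1/2) + (-1)·(1/10) + (7)·(1/5) = 43/10.
high price: (0)·(1/5) + (1)·(1/2) + (9)·(1/10) + (3)·(1/5) = 2.
The best pure response is medium price with expected payoff 43/10.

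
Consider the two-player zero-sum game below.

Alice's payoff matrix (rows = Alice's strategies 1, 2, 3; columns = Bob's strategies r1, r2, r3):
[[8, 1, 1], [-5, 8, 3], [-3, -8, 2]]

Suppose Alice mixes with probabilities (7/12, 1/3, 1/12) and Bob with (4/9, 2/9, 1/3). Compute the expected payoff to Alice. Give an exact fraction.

Against (4/9, 2/9, 1/3), each row's expected payoff is 1: 37/9; 2: 5/9; 3: -22/9.
Taking the (7/12, 1/3, 1/12)-weighted average: (7/12)·(37/9) + (1/3)·(5/9) + (1/12)·(-22/9) = 257/108.

257/108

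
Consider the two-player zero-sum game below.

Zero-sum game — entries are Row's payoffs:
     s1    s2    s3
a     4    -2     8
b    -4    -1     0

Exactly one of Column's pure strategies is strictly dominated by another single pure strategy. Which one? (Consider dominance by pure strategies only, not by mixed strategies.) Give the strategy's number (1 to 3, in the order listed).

3

Column prefers columns that give Row less. Compare s3 with s1: 4 < 8, -4 < 0.
So s1 strictly dominates s3 for Column; s3 is strictly dominated.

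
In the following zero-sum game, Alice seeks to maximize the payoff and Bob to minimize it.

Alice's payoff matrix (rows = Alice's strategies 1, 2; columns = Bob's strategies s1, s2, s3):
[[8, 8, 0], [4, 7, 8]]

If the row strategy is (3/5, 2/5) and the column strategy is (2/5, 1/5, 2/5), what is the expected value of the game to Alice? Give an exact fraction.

134/25

Against (2/5, 1/5, 2/5), each row's expected payoff is 1: 24/5; 2: 31/5.
Taking the (3/5, 2/5)-weighted average: (3/5)·(24/5) + (2/5)·(31/5) = 134/25.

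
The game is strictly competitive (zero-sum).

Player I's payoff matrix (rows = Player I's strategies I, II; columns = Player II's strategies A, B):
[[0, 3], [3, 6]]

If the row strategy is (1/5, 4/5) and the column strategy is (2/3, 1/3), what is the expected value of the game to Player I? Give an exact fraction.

Against (2/3, 1/3), each row's expected payoff is I: 1; II: 4.
Taking the (1/5, 4/5)-weighted average: (1/5)·(1) + (4/5)·(4) = 17/5.

17/5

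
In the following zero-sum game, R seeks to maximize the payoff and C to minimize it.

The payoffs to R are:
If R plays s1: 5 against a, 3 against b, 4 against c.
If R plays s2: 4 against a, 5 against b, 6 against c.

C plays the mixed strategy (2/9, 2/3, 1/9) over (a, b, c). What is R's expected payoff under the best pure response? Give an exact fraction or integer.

44/9

s1: (5)·(2/9) + (3)·(2/3) + (4)·(1/9) = 32/9.
s2: (4)·(2/9) + (5)·(2/3) + (6)·(1/9) = 44/9.
The best pure response is s2 with expected payoff 44/9.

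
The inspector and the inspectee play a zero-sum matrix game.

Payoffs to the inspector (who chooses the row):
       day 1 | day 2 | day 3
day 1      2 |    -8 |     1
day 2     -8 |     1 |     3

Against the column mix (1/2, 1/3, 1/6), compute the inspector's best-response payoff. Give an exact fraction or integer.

-3/2

day 1: (2)·(1/2) + (-8)·(1/3) + (1)·(1/6) = -3/2.
day 2: (-8)·(1/2) + (1)·(1/3) + (3)·(1/6) = -19/6.
The best pure response is day 1 with expected payoff -3/2.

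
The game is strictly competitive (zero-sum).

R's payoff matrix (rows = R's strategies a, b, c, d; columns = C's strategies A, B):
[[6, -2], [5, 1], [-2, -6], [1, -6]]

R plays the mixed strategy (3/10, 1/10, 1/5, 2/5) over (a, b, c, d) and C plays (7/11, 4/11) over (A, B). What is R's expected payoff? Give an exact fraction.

Against (7/11, 4/11), each row's expected payoff is a: 34/11; b: 39/11; c: -38/11; d: -17/11.
Taking the (3/10, 1/10, 1/5, 2/5)-weighted average: (3/10)·(34/11) + (1/10)·(39/11) + (1/5)·(-38/11) + (2/5)·(-17/11) = -3/110.

-3/110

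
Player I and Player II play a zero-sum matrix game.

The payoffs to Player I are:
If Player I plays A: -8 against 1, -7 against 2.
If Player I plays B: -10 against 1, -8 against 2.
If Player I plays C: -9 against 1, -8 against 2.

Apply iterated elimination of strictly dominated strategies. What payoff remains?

Row B is strictly dominated by row A (-8>-10, -7>-8); eliminate B.
Row C is strictly dominated by row A (-8>-9, -7>-8); eliminate C.
Column 2 is strictly dominated by 1 for Player II (-8<-7); eliminate 2.
Only (A, 1) remains, with payoff -8.

-8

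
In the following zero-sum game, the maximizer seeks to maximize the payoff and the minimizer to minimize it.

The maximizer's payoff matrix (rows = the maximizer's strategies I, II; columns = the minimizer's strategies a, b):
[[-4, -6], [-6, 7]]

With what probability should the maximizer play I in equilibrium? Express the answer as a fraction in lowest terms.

13/15

Row minima are -6 and -6, so the maximizer's maximin is -6; column maxima are -4 and 7, so the minimizer's minimax is -4. These differ, so the equilibrium is in mixed strategies.
Let the maximizer play I with probability p. The minimizer is indifferent when −4p − 6(1−p) = −6p + 7(1−p), giving p = 13/15.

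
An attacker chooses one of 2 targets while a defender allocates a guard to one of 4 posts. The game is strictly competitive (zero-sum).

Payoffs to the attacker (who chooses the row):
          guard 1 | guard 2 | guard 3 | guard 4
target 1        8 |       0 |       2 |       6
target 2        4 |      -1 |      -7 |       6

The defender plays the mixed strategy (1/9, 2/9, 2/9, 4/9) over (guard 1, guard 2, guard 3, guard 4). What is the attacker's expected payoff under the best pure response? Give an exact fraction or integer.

target 1: (8)·(1/9) + (0)·(2/9) + (2)·(2/9) + (6)·(4/9) = 4.
target 2: (4)·(1/9) + (-1)·(2/9) + (-7)·(2/9) + (6)·(4/9) = 4/3.
The best pure response is target 1 with expected payoff 4.

4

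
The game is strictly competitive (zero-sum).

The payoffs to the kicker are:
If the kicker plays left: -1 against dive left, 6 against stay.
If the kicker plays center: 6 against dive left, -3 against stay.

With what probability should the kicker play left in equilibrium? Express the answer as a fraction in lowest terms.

9/16

Row minima are -1 and -3, so the kicker's maximin is -1; column maxima are 6 and 6, so the goalkeeper's minimax is 6. These differ, so the equilibrium is in mixed strategies.
Let the kicker play left with probability p. The goalkeeper is indifferent when −p + 6(1−p) = 6p − 3(1−p), giving p = 9/16.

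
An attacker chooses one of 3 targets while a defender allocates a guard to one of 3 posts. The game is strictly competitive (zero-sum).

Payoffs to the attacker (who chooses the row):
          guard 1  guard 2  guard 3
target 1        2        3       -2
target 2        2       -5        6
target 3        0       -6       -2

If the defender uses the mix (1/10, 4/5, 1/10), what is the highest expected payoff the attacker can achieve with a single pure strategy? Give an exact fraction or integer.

target 1: (2)·(1/10) + (3)·(4/5) + (-2)·(1/10) = 12/5.
target 2: (2)·(1/10) + (-5)·(4/5) + (6)·(1/10) = -16/5.
target 3: (0)·(1/10) + (-6)·(4/5) + (-2)·(1/10) = -5.
The best pure response is target 1 with expected payoff 12/5.

12/5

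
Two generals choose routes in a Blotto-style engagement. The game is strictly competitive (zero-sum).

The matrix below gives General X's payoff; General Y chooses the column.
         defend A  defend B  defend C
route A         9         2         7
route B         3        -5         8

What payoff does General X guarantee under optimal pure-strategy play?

2

Row minima: 2, -5 → General X's maximin is 2.
Column maxima: 9, 2, 8 → General Y's minimax is 2.
They coincide at (route A, defend B), so the value is 2.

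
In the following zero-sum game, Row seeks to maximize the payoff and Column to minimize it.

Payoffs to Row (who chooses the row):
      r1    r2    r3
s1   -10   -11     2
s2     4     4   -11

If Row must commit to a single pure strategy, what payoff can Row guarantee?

The worst-case payoff for each row is s1: -11, s2: -11.
The best of these is -11.

-11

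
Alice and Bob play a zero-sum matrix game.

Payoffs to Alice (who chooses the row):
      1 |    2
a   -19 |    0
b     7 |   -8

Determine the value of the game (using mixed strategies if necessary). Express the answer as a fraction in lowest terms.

Row minima are -19 and -8, so Alice's maximin is -8; column maxima are 7 and 0, so Bob's minimax is 0. These differ, so the equilibrium is in mixed strategies.
Let Alice play a with probability p. Bob is indifferent when −19p + 7(1−p) = −8(1−p), giving p = 15/34.
Let Bob play 1 with probability q. Alice is indifferent when −19q = 7q − 8(1−q), giving q = 4/17.
The value is -19·(4/17) + (0)·(13/17) = -76/17.

-76/17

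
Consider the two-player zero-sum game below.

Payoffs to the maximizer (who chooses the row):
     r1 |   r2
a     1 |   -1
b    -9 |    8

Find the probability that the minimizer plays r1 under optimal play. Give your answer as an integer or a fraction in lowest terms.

Row minima are -1 and -9, so the maximizer's maximin is -1; column maxima are 1 and 8, so the minimizer's minimax is 1. These differ, so the equilibrium is in mixed strategies.
Let the minimizer play r1 with probability q. The maximizer is indifferent when q − (1−q) = −9q + 8(1−q), giving q = 9/19.

9/19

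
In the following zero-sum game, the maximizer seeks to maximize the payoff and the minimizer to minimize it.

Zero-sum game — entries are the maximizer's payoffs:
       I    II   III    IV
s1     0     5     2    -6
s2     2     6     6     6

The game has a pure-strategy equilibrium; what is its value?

2

Row minima: -6, 2 → the maximizer's maximin is 2.
Column maxima: 2, 6, 6, 6 → the minimizer's minimax is 2.
They coincide at (s2, I), so the value is 2.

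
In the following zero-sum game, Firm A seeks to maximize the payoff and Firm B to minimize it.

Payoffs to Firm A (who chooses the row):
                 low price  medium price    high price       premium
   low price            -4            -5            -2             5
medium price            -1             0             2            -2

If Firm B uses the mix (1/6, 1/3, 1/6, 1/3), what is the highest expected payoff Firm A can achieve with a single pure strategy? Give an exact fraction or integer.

low price: (-4)·(1/6) + (-5)·(1/3) + (-2)·(1/6) + (5)·(1/3) = -1.
medium price: (-1)·(1/6) + (0)·(1/3) + (2)·(1/6) + (-2)·(1/3) = -1/2.
The best pure response is medium price with expected payoff -1/2.

-1/2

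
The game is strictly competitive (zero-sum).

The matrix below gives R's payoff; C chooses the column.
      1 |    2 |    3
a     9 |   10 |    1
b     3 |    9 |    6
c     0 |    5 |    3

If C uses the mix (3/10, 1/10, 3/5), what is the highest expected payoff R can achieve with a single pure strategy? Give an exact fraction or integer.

a: (9)·(3/10) + (10)·(1/10) + (1)·(3/5) = 43/10.
b: (3)·(3/10) + (9)·(1/10) + (6)·(3/5) = 27/5.
c: (0)·(3/10) + (5)·(1/10) + (3)·(3/5) = 23/10.
The best pure response is b with expected payoff 27/5.

27/5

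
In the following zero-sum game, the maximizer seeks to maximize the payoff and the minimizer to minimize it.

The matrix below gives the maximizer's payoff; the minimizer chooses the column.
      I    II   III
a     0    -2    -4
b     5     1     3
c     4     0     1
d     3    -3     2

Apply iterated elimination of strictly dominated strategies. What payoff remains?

1

Column I is strictly dominated by II for the minimizer (-2<0, 1<5, 0<4, -3<3); eliminate I.
Row c is strictly dominated by row b (1>0, 3>1); eliminate c.
Row a is strictly dominated by row b (1>-2, 3>-4); eliminate a.
Column III is strictly dominated by II for the minimizer (1<3, -3<2); eliminate III.
Row d is strictly dominated by row b (1>-3); eliminate d.
Only (b, II) remains, with payoff 1.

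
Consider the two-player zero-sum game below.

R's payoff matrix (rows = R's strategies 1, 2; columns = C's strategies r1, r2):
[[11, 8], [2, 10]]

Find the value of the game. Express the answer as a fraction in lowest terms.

Row minima are 8 and 2, so R's maximin is 8; column maxima are 11 and 10, so C's minimax is 10. These differ, so the equilibrium is in mixed strategies.
Let R play 1 with probability p. C is indifferent when 11p + 2(1−p) = 8p + 10(1−p), giving p = 8/11.
Let C play r1 with probability q. R is indifferent when 11q + 8(1−q) = 2q + 10(1−q), giving q = 2/11.
The value is 11·(2/11) + (8)·(9/11) = 94/11.

94/11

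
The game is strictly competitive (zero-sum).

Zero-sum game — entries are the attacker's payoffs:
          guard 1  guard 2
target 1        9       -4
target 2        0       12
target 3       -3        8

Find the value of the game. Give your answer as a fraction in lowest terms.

108/25

Row target 3 is strictly dominated by row target 2, so the attacker never plays it.
The remaining 2×2 game on (target 1, target 2) × (guard 1, guard 2) has no saddle point. Let the attacker play target 1 with probability p; indifference gives 9p = −4p + 12(1−p), so p = 12/25.
Similarly the defender's optimal q on guard 1 is 16/25, and the value is 9·(16/25) + (-4)·(9/25) = 108/25.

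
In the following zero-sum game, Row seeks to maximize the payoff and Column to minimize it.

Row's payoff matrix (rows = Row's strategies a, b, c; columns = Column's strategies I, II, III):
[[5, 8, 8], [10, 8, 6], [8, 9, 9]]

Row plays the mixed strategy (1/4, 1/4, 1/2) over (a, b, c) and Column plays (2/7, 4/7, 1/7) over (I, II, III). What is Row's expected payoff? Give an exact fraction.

Against (2/7, 4/7, 1/7), each row's expected payoff is a: 50/7; b: 58/7; c: 61/7.
Taking the (1/4, 1/4, 1/2)-weighted average: (1/4)·(50/7) + (1/4)·(58/7) + (1/2)·(61/7) = 115/14.

115/14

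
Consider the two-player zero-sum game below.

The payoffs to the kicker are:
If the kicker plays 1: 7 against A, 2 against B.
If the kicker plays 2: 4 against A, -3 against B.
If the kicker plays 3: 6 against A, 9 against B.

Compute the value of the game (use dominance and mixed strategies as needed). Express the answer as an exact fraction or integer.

51/8

Row 2 is strictly dominated by row 1, so the kicker never plays it.
The remaining 2×2 game on (1, 3) × (A, B) has no saddle point. Let the kicker play 1 with probability p; indifference gives 7p + 6(1−p) = 2p + 9(1−p), so p = 3/8.
Similarly the goalkeeper's optimal q on A is 7/8, and the value is 7·(7/8) + (2)·(1/8) = 51/8.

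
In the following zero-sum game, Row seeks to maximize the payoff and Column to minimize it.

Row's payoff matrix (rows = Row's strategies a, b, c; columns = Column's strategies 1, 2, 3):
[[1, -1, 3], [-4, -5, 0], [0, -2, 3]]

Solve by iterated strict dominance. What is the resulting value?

-1

Column 1 is strictly dominated by 2 for Column (-1<1, -5<-4, -2<0); eliminate 1.
Column 3 is strictly dominated by 2 for Column (-1<3, -5<0, -2<3); eliminate 3.
Row b is strictly dominated by row a (-1>-5); eliminate b.
Row c is strictly dominated by row a (-1>-2); eliminate c.
Only (a, 2) remains, with payoff -1.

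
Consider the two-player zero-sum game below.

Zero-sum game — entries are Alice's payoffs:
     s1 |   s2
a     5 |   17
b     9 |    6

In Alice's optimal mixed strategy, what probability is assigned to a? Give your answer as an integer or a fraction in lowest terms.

1/5

Row minima are 5 and 6, so Alice's maximin is 6; column maxima are 9 and 17, so Bob's minimax is 9. These differ, so the equilibrium is in mixed strategies.
Let Alice play a with probability p. Bob is indifferent when 5p + 9(1−p) = 17p + 6(1−p), giving p = 1/5.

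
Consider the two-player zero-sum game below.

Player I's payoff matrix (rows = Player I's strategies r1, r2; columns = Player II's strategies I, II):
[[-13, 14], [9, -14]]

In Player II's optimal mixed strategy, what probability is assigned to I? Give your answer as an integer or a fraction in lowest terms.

Row minima are -13 and -14, so Player I's maximin is -13; column maxima are 9 and 14, so Player II's minimax is 9. These differ, so the equilibrium is in mixed strategies.
Let Player II play I with probability q. Player I is indifferent when −13q + 14(1−q) = 9q − 14(1−q), giving q = 14/25.

14/25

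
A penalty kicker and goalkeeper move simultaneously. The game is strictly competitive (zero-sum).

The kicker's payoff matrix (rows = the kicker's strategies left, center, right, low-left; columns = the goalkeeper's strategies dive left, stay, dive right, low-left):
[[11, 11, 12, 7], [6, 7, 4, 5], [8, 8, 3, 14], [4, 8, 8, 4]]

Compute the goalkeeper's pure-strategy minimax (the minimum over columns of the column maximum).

11

The worst case (largest entry) in each column is dive left: 11, stay: 11, dive right: 12, low-left: 14.
The best (smallest) of these is 11.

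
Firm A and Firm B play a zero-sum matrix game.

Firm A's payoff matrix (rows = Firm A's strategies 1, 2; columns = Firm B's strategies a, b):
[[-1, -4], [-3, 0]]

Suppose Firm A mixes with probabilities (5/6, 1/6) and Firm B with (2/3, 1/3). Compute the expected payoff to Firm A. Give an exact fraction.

Against (2/3, 1/3), each row's expected payoff is 1: -2; 2: -2.
Taking the (5/6, 1/6)-weighted average: (5/6)·(-2) + (1/6)·(-2) = -2.

-2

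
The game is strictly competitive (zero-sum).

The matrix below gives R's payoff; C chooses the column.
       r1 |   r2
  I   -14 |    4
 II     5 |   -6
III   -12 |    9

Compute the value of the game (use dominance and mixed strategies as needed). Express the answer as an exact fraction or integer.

Row I is strictly dominated by row III, so R never plays it.
The remaining 2×2 game on (II, III) × (r1, r2) has no saddle point. Let R play II with probability p; indifference gives 5p − 12(1−p) = −6p + 9(1−p), so p = 21/32.
Similarly C's optimal q on r1 is 15/32, and the value is 5·(15/32) + (-6)·(17/32) = -27/32.

-27/32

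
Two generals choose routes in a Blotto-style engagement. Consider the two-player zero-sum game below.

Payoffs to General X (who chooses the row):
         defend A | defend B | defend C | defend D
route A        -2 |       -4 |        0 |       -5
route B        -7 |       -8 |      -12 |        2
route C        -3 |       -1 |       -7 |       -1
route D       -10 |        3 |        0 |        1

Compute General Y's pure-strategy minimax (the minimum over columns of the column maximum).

The worst case (largest entry) in each column is defend A: -2, defend B: 3, defend C: 0, defend D: 2.
The best (smallest) of these is -2.

-2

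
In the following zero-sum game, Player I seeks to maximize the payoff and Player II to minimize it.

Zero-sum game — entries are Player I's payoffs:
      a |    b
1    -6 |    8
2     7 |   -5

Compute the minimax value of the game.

1

Row minima are -6 and -5, so Player I's maximin is -5; column maxima are 7 and 8, so Player II's minimax is 7. These differ, so the equilibrium is in mixed strategies.
Let Player I play 1 with probability p. Player II is indifferent when −6p + 7(1−p) = 8p − 5(1−p), giving p = 6/13.
Let Player II play a with probability q. Player I is indifferent when −6q + 8(1−q) = 7q − 5(1−q), giving q = 1/2.
The value is -6·(1/2) + (8)·(1/2) = 1.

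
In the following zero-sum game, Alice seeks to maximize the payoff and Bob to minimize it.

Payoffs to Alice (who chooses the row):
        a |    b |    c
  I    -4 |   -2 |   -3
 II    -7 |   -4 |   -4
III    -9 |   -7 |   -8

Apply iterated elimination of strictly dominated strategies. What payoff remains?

-4

Row II is strictly dominated by row I (-4>-7, -2>-4, -3>-4); eliminate II.
Row III is strictly dominated by row I (-4>-9, -2>-7, -3>-8); eliminate III.
Column b is strictly dominated by a for Bob (-4<-2); eliminate b.
Column c is strictly dominated by a for Bob (-4<-3); eliminate c.
Only (I, a) remains, with payoff -4.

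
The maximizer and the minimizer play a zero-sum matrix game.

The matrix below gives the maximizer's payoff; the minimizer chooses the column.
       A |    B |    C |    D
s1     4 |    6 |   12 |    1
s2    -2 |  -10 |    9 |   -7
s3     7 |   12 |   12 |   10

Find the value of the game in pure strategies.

7

Row minima: 1, -10, 7 → the maximizer's maximin is 7.
Column maxima: 7, 12, 12, 10 → the minimizer's minimax is 7.
They coincide at (s3, A), so the value is 7.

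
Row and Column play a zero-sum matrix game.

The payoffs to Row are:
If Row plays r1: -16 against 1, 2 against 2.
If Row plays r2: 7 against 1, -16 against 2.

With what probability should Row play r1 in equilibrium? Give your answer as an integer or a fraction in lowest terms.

Row minima are -16 and -16, so Row's maximin is -16; column maxima are 7 and 2, so Column's minimax is 2. These differ, so the equilibrium is in mixed strategies.
Let Row play r1 with probability p. Column is indifferent when −16p + 7(1−p) = 2p − 16(1−p), giving p = 23/41.

23/41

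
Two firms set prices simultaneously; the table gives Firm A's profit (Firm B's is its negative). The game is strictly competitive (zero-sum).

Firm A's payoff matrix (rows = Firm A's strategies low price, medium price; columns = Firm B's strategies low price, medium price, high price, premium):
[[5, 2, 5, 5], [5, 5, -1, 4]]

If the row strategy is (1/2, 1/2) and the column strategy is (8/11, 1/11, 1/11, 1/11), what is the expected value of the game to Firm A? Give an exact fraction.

50/11

Against (8/11, 1/11, 1/11, 1/11), each row's expected payoff is low price: 52/11; medium price: 48/11.
Taking the (1/2, 1/2)-weighted average: (1/2)·(52/11) + (1/2)·(48/11) = 50/11.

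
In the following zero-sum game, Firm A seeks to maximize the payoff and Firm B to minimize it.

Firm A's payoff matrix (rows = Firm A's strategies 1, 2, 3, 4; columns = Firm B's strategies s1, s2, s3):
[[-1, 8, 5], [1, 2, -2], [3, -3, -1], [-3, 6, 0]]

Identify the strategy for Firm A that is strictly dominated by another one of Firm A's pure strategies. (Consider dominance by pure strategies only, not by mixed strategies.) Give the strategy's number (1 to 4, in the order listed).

4

Compare 4 with 1: -1 > -3, 8 > 6, 5 > 0.
So 1 strictly dominates 4 for Firm A; 4 is strictly dominated.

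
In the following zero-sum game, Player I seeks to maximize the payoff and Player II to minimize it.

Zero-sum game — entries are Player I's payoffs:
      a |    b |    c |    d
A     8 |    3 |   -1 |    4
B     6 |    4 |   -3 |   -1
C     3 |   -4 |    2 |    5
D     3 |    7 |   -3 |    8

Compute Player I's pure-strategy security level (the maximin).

The worst-case payoff for each row is A: -1, B: -3, C: -4, D: -3.
The best of these is -1.

-1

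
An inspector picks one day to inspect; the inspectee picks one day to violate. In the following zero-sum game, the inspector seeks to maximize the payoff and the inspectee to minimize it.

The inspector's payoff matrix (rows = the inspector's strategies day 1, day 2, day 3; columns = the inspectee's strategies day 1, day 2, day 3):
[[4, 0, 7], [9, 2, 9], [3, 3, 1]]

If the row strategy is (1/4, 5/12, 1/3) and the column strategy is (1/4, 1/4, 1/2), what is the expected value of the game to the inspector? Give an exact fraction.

Against (1/4, 1/4, 1/2), each row's expected payoff is day 1: 9/2; day 2: 29/4; day 3: 2.
Taking the (1/4, 5/12, 1/3)-weighted average: (1/4)·(9/2) + (5/12)·(29/4) + (1/3)·(2) = 77/16.

77/16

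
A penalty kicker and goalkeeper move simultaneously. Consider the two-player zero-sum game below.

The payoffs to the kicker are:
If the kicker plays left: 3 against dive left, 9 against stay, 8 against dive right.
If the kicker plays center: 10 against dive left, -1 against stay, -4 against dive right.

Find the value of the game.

Column stay is strictly dominated by dive right for the goalkeeper (it gives the kicker more in every row).
The remaining 2×2 game on (left, center) × (dive left, dive right) has no saddle point. Let the kicker play left with probability p; indifference gives 3p + 10(1−p) = 8p − 4(1−p), so p = 14/19.
Similarly the goalkeeper's optimal q on dive left is 12/19, and the value is 3·(12/19) + (8)·(7/19) = 92/19.

92/19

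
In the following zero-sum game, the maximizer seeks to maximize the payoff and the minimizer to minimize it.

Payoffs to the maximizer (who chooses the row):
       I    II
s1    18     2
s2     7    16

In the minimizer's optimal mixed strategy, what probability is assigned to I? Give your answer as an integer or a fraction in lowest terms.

14/25

Row minima are 2 and 7, so the maximizer's maximin is 7; column maxima are 18 and 16, so the minimizer's minimax is 16. These differ, so the equilibrium is in mixed strategies.
Let the minimizer play I with probability q. The maximizer is indifferent when 18q + 2(1−q) = 7q + 16(1−q), giving q = 14/25.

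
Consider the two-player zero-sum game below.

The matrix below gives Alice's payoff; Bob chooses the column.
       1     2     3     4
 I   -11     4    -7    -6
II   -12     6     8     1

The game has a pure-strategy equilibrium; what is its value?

-11

Row minima: -11, -12 → Alice's maximin is -11.
Column maxima: -11, 6, 8, 1 → Bob's minimax is -11.
They coincide at (I, 1), so the value is -11.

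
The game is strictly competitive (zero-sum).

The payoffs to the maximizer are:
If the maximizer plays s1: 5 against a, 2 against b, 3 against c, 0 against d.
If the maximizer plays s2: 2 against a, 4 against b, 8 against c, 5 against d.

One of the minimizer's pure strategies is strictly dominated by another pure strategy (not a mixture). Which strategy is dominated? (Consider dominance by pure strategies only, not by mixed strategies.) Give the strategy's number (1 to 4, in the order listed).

The minimizer prefers columns that give the maximizer less. Compare c with b: 2 < 3, 4 < 8.
So b strictly dominates c for the minimizer; c is strictly dominated.

3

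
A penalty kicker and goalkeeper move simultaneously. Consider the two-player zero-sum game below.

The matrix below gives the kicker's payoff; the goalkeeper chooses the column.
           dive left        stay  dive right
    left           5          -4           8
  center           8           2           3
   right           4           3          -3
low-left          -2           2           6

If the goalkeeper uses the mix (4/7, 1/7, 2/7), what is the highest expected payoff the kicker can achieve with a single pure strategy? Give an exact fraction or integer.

40/7

left: (5)·(4/7) + (-4)·(1/7) + (8)·(2/7) = 32/7.
center: (8)·(4/7) + (2)·(1/7) + (3)·(2/7) = 40/7.
right: (4)·(4/7) + (3)·(1/7) + (-3)·(2/7) = 13/7.
low-left: (-2)·(4/7) + (2)·(1/7) + (6)·(2/7) = 6/7.
The best pure response is center with expected payoff 40/7.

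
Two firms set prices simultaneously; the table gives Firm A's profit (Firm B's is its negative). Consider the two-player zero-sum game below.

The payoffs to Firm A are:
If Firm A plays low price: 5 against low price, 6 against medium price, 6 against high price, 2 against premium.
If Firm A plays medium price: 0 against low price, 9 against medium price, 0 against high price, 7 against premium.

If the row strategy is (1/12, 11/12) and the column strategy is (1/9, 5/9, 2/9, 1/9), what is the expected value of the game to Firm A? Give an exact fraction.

23/4

Against (1/9, 5/9, 2/9, 1/9), each row's expected payoff is low price: 49/9; medium price: 52/9.
Taking the (1/12, 11/12)-weighted average: (1/12)·(49/9) + (11/12)·(52/9) = 23/4.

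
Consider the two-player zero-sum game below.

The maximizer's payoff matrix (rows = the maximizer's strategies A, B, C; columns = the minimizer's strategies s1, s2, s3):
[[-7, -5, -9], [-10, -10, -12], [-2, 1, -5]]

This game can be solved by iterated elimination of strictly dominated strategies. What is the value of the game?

Row A is strictly dominated by row C (-2>-7, 1>-5, -5>-9); eliminate A.
Row B is strictly dominated by row C (-2>-10, 1>-10, -5>-12); eliminate B.
Column s2 is strictly dominated by s1 for the minimizer (-2<1); eliminate s2.
Column s1 is strictly dominated by s3 for the minimizer (-5<-2); eliminate s1.
Only (C, s3) remains, with payoff -5.

-5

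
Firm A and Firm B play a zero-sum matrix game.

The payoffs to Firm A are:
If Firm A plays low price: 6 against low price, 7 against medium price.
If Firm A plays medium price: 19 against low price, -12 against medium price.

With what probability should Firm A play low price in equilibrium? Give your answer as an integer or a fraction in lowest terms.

Row minima are 6 and -12, so Firm A's maximin is 6; column maxima are 19 and 7, so Firm B's minimax is 7. These differ, so the equilibrium is in mixed strategies.
Let Firm A play low price with probability p. Firm B is indifferent when 6p + 19(1−p) = 7p − 12(1−p), giving p = 31/32.

31/32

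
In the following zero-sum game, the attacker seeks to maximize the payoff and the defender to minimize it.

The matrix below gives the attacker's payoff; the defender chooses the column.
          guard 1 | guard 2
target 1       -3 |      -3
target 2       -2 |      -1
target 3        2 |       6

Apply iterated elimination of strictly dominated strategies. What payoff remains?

Row target 2 is strictly dominated by row target 3 (2>-2, 6>-1); eliminate target 2.
Row target 1 is strictly dominated by row target 3 (2>-3, 6>-3); eliminate target 1.
Column guard 2 is strictly dominated by guard 1 for the defender (2<6); eliminate guard 2.
Only (target 3, guard 1) remains, with payoff 2.

2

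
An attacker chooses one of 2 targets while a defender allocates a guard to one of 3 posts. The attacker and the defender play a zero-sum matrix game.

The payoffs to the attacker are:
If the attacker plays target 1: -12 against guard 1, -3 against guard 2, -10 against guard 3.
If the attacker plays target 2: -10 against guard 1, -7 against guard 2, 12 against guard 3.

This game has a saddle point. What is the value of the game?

-10

Row minima: -12, -10 → the attacker's maximin is -10.
Column maxima: -10, -3, 12 → the defender's minimax is -10.
They coincide at (target 2, guard 1), so the value is -10.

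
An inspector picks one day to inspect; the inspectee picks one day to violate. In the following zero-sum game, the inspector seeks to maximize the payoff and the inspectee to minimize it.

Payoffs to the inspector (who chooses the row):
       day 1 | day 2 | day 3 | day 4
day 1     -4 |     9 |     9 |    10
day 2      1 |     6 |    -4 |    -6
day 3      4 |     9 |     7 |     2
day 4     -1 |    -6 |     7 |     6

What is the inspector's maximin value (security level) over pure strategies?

2

The worst-case payoff for each row is day 1: -4, day 2: -6, day 3: 2, day 4: -6.
The best of these is 2.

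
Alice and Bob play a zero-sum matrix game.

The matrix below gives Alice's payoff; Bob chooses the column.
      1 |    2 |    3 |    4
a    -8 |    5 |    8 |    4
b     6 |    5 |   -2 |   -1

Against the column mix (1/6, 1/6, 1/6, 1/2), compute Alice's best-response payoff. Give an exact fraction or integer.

a: (-8)·(1/6) + (5)·(1/6) + (8)·(1/6) + (4)·(1/2) = 17/6.
b: (6)·(1/6) + (5)·(1/6) + (-2)·(1/6) + (-1)·(1/2) = 1.
The best pure response is a with expected payoff 17/6.

17/6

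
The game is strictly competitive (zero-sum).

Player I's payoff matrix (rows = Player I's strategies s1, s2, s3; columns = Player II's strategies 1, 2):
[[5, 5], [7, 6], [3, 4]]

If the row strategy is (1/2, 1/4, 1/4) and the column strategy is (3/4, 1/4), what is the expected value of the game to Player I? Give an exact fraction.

Against (3/4, 1/4), each row's expected payoff is s1: 5; s2: 27/4; s3: 13/4.
Taking the (1/2, 1/4, 1/4)-weighted average: (1/2)·(5) + (1/4)·(27/4) + (1/4)·(13/4) = 5.

5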